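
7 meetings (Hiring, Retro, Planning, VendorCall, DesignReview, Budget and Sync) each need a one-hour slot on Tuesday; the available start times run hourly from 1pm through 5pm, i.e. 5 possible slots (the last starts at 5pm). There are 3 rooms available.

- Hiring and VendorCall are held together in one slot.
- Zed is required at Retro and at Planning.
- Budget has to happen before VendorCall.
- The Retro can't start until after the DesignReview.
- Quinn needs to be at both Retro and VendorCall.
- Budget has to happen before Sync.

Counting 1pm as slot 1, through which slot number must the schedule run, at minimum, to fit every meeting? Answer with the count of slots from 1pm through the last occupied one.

The precedence chain requires at least 2 distinct slots.
With at most 3 per slot and 7 meetings, at least 3 slots are needed.
3 works (last occupied slot: 3pm): for example DesignReview in 1pm, Budget in 1pm, Planning in 1pm, Hiring in 3pm, Sync in 2pm, VendorCall in 3pm, Retro in 2pm.

3 slots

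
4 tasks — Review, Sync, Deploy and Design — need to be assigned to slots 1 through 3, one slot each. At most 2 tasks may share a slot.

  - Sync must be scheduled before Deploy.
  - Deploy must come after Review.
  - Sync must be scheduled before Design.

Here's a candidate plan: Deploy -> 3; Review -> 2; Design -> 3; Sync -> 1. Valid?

Yes, all constraints hold

Sync must be scheduled before Design — holds.
Deploy must come after Review — holds.
Sync must be scheduled before Deploy — holds.
At most 2 tasks may share a slot — holds.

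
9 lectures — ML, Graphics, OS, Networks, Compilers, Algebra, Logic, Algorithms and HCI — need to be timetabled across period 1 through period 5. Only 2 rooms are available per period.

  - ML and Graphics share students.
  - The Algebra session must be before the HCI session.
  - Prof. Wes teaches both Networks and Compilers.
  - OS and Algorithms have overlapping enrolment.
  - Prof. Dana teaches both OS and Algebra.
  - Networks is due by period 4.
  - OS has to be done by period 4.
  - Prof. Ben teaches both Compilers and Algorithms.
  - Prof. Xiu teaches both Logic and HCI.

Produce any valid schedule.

HCI=period 3; OS=period 1; Graphics=period 3; Algebra=period 2; Logic=period 4; Algorithms=period 5; Compilers=period 4; Networks=period 1; ML=period 2

Checking: Algebra(period 2) before HCI(period 3); Logic(period 4) != HCI(period 3); OS(period 1) != Algebra(period 2); ML(period 2) != Graphics(period 3); Compilers(period 4) != Algorithms(period 5); OS(period 1) != Algorithms(period 5); Networks(period 1) != Compilers(period 4); Networks=period 1 in [period 1,period 4]; OS=period 1 in [period 1,period 4]; max 2 per period (cap 2).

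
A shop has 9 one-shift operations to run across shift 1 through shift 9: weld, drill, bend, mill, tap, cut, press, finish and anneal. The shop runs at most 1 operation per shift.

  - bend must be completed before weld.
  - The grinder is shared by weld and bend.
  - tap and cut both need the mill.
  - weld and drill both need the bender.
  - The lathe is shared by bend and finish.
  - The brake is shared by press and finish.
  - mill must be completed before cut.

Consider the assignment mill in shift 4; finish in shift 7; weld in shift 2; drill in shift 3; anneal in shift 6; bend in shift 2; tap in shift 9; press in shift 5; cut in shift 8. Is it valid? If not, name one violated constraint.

tap and cut both need the mill — holds.
weld and drill both need the bender — holds.
bend must be completed before weld — violated.
The shop runs at most 1 operation per shift — violated.
The grinder is shared by weld and bend — violated.
The lathe is shared by bend and finish — holds.
The brake is shared by press and finish — holds.
mill must be completed before cut — holds.

No. The grinder is shared by weld and bend is not satisfied.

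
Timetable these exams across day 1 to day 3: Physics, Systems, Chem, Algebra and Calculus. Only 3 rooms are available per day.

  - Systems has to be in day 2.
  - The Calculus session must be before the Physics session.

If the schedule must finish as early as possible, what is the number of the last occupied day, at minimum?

2

The precedence chain requires at least 2 distinct days.
With at most 3 per day and 5 exams, at least 2 days are needed.
2 works (last occupied day: day 2): for example Physics=day 2; Systems=day 2; Calculus=day 1; Algebra=day 1; Chem=day 1.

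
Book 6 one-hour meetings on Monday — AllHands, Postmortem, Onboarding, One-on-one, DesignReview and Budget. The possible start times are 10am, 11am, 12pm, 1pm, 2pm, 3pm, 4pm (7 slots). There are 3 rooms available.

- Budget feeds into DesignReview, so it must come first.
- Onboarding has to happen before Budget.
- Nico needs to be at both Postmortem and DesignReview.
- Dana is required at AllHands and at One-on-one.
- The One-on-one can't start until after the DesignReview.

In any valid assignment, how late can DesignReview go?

3pm

Precedence pushes DesignReview to at least 12pm; downstream work caps DesignReview at 3pm.
DesignReview at 3pm is achievable: Postmortem=10am, One-on-one=4pm, DesignReview=3pm, Onboarding=10am, AllHands=10am, Budget=11am.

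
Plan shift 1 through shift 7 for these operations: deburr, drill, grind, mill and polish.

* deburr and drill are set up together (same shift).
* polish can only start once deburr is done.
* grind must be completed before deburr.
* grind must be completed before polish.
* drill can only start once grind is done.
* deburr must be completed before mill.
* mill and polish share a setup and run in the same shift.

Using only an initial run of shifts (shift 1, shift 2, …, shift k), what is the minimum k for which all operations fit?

The precedence chain requires at least 3 distinct shifts.
3 works (last occupied shift: shift 3): for example polish=shift 3, mill=shift 3, drill=shift 2, grind=shift 1, deburr=shift 2.

3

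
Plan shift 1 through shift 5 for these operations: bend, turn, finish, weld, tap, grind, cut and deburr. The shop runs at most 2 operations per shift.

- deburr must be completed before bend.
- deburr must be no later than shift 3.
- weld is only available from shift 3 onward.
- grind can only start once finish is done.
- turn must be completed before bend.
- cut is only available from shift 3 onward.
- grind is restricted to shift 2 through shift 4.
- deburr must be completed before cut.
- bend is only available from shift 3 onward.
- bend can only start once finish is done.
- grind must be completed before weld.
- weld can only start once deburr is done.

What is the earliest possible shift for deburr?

shift 1

Deburr's own window allows nothing later than shift 3.
deburr at shift 1 is achievable: grind in shift 2, deburr in shift 1, finish in shift 1, cut in shift 4, turn in shift 2, tap in shift 4, bend in shift 3, weld in shift 3.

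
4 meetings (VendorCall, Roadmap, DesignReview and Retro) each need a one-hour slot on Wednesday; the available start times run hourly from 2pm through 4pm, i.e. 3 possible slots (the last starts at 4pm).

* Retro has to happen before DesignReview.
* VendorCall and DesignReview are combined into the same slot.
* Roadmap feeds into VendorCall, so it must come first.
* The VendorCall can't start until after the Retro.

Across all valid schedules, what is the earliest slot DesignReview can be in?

3pm

Precedence pushes DesignReview to at least 3pm.
DesignReview at 3pm is achievable: VendorCall -> 3pm, DesignReview -> 3pm, Retro -> 2pm, Roadmap -> 2pm.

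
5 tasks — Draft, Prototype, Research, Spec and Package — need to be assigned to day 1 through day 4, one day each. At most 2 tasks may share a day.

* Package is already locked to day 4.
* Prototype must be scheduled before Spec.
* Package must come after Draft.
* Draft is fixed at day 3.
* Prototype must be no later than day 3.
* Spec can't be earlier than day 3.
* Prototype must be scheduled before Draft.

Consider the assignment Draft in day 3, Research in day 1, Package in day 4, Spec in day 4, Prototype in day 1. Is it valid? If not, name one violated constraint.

Valid

Package is already locked to day 4 — holds.
Draft is fixed at day 3 — holds.
Prototype must be no later than day 3 — holds.
Prototype must be scheduled before Draft — holds.
Prototype must be scheduled before Spec — holds.
Package must come after Draft — holds.
At most 2 tasks may share a day — holds.
Spec can't be earlier than day 3 — holds.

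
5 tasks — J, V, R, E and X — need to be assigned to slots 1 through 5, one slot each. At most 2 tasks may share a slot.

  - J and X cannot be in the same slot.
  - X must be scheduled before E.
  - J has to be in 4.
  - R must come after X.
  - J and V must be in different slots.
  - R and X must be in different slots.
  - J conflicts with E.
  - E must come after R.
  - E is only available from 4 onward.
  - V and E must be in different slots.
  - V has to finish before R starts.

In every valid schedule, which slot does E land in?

5

E's window is 4–5.
J is fixed at 4, and E can't share a slot with J.
So E must be 5.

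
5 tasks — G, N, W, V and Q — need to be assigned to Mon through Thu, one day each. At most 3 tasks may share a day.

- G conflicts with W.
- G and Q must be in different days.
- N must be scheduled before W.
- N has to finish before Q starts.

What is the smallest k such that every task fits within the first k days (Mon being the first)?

2

The precedence chain requires at least 2 distinct days.
With at most 3 per day and 5 tasks, at least 2 days are needed.
2 works (last occupied day: Tue): for example W in Tue; Q in Tue; G in Mon; V in Mon; N in Mon.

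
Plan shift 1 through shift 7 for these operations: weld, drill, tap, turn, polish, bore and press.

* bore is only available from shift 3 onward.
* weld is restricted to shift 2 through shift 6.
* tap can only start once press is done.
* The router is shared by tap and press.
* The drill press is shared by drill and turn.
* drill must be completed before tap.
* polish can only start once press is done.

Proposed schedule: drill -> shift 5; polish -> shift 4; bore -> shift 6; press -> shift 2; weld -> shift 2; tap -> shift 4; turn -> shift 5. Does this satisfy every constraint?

No. drill must be completed before tap is not satisfied.

polish can only start once press is done — holds.
drill must be completed before tap — violated.
bore is only available from shift 3 onward — holds.
The router is shared by tap and press — holds.
weld is restricted to shift 2 through shift 6 — holds.
tap can only start once press is done — holds.
The drill press is shared by drill and turn — violated.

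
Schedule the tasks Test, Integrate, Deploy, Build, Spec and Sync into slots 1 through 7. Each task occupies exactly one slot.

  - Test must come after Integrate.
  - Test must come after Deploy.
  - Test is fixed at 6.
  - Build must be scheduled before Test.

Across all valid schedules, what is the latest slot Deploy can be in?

Downstream work caps Deploy at 5.
Deploy at 5 is achievable: Deploy -> 5; Test -> 6; Build -> 1; Integrate -> 1; Sync -> 1; Spec -> 1.

5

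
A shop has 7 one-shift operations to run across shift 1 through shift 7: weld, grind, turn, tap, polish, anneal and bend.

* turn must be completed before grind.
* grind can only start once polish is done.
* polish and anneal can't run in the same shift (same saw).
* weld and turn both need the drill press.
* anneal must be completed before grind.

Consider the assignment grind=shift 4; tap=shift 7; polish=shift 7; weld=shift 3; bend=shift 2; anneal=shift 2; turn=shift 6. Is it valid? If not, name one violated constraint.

No — it violates: grind can only start once polish is done

anneal must be completed before grind — holds.
turn must be completed before grind — violated.
polish and anneal can't run in the same shift (same saw) — holds.
weld and turn both need the drill press — holds.
grind can only start once polish is done — violated.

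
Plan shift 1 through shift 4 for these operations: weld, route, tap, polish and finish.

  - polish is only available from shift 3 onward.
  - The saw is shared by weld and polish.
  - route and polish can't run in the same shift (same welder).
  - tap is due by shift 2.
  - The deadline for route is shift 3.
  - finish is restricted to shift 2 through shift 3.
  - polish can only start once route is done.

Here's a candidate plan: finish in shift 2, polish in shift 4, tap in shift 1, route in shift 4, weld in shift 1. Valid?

polish can only start once route is done — violated.
route and polish can't run in the same shift (same welder) — violated.
finish is restricted to shift 2 through shift 3 — holds.
The saw is shared by weld and polish — holds.
tap is due by shift 2 — holds.
polish is only available from shift 3 onward — holds.
The deadline for route is shift 3 — violated.

Invalid. The deadline for route is shift 3.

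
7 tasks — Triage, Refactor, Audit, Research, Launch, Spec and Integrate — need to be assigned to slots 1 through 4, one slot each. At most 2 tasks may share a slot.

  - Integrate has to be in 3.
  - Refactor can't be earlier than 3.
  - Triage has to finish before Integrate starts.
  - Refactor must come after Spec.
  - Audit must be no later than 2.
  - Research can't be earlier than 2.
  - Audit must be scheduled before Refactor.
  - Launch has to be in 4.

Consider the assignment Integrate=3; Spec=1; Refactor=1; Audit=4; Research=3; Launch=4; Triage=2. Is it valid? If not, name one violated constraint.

Triage has to finish before Integrate starts — holds.
Audit must be scheduled before Refactor — violated.
Refactor must come after Spec — violated.
Refactor can't be earlier than 3 — violated.
At most 2 tasks may share a slot — holds.
Audit must be no later than 2 — violated.
Launch has to be in 4 — holds.
Research can't be earlier than 2 — holds.
Integrate has to be in 3 — holds.

No — it violates: Audit must be scheduled before Refactor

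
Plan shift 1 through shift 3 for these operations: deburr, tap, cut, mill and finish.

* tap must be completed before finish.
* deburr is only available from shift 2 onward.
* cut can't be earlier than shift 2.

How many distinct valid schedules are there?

36

Splitting on deburr: it can be shift 2 (18), shift 3 (18). Listing each branch's schedules as (tap, cut, mill, finish) by shift number:
deburr=shift 2: (1,2,1,2) (1,2,1,3) (1,2,2,2) (1,2,2,3) (1,2,3,2) (1,2,3,3) (1,3,1,2) (1,3,1,3) (1,3,2,2) (1,3,2,3) (1,3,3,2) (1,3,3,3) (2,2,1,3) (2,2,2,3) (2,2,3,3) (2,3,1,3) (2,3,2,3) (2,3,3,3) — 18.
deburr=shift 3: (1,2,1,2) (1,2,1,3) (1,2,2,2) (1,2,2,3) (1,2,3,2) (1,2,3,3) (1,3,1,2) (1,3,1,3) (1,3,2,2) (1,3,2,3) (1,3,3,2) (1,3,3,3) (2,2,1,3) (2,2,2,3) (2,2,3,3) (2,3,1,3) (2,3,2,3) (2,3,3,3) — 18.
Summing: 18 + 18 = 36.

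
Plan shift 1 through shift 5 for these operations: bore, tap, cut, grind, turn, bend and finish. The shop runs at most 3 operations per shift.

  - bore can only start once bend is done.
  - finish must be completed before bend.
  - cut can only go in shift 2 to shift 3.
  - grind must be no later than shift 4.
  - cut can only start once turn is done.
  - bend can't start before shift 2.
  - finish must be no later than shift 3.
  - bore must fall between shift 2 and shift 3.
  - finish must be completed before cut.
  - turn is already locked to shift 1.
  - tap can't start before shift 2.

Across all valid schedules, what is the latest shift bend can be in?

shift 2

Bend is available from shift 2; downstream work caps bend at shift 2.
bend at shift 2 is achievable: finish in shift 1; grind in shift 1; turn in shift 1; tap in shift 2; bore in shift 3; bend in shift 2; cut in shift 2.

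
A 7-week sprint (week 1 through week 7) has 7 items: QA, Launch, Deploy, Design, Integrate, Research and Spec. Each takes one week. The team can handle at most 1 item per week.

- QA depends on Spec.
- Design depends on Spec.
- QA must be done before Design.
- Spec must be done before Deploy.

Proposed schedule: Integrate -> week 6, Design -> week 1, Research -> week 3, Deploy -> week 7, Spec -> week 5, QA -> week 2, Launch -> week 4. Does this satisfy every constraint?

Spec must be done before Deploy — holds.
QA must be done before Design — violated.
The team can handle at most 1 item per week — holds.
QA depends on Spec — violated.
Design depends on Spec — violated.

Invalid. Design depends on Spec.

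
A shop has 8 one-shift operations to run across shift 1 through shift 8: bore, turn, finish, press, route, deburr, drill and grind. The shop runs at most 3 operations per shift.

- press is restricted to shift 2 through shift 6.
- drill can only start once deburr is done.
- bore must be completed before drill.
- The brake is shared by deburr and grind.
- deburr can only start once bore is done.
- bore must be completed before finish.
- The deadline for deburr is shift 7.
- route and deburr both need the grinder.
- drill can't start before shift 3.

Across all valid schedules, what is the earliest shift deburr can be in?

Precedence pushes deburr to at least shift 2; deburr's own window allows nothing later than shift 7.
deburr at shift 2 is achievable: turn=shift 1, press=shift 2, drill=shift 3, finish=shift 2, bore=shift 1, grind=shift 3, route=shift 1, deburr=shift 2.

shift 2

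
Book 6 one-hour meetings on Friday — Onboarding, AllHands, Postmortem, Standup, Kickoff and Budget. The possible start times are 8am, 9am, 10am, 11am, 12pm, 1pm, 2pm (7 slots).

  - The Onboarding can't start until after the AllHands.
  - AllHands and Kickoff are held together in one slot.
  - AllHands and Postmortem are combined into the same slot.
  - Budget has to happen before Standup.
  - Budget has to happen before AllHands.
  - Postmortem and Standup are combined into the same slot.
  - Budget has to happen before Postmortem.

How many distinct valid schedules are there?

Splitting on Onboarding: it can be 10am (1), 11am (3), 12pm (6), 1pm (10), 2pm (15). Listing each branch's schedules as (AllHands, Postmortem, Standup, Kickoff, Budget):
Onboarding=10am: (9am,9am,9am,9am,8am) — 1.
Onboarding=11am: (9am,9am,9am,9am,8am) (10am,10am,10am,10am,8am) (10am,10am,10am,10am,9am) — 3.
Onboarding=12pm: (9am,9am,9am,9am,8am) (10am,10am,10am,10am,8am) (10am,10am,10am,10am,9am) (11am,11am,11am,11am,8am) (11am,11am,11am,11am,9am) (11am,11am,11am,11am,10am) — 6.
Onboarding=1pm: (9am,9am,9am,9am,8am) (10am,10am,10am,10am,8am) (10am,10am,10am,10am,9am) (11am,11am,11am,11am,8am) (11am,11am,11am,11am,9am) (11am,11am,11am,11am,10am) (12pm,12pm,12pm,12pm,8am) (12pm,12pm,12pm,12pm,9am) (12pm,12pm,12pm,12pm,10am) (12pm,12pm,12pm,12pm,11am) — 10.
Onboarding=2pm: (9am,9am,9am,9am,8am) (10am,10am,10am,10am,8am) (10am,10am,10am,10am,9am) (11am,11am,11am,11am,8am) (11am,11am,11am,11am,9am) (11am,11am,11am,11am,10am) (12pm,12pm,12pm,12pm,8am) (12pm,12pm,12pm,12pm,9am) (12pm,12pm,12pm,12pm,10am) (12pm,12pm,12pm,12pm,11am) (1pm,1pm,1pm,1pm,8am) (1pm,1pm,1pm,1pm,9am) (1pm,1pm,1pm,1pm,10am) (1pm,1pm,1pm,1pm,11am) (1pm,1pm,1pm,1pm,12pm) — 15.
Summing: 1 + 3 + 6 + 10 + 15 = 35.

35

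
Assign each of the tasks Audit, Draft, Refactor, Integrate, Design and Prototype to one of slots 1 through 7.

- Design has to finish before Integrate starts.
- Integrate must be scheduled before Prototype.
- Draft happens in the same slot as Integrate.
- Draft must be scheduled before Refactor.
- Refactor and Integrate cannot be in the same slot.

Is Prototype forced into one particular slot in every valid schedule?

Prototype can be 3 (e.g. Prototype=3; Audit=1; Integrate=2; Draft=2; Design=1; Refactor=3) or 4 (e.g. Design=1, Draft=2, Prototype=4, Integrate=2, Audit=1, Refactor=3).

No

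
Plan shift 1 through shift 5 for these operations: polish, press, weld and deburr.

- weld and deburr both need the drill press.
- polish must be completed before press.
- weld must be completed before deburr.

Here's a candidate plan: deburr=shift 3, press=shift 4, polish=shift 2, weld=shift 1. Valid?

Valid

weld must be completed before deburr — holds.
weld and deburr both need the drill press — holds.
polish must be completed before press — holds.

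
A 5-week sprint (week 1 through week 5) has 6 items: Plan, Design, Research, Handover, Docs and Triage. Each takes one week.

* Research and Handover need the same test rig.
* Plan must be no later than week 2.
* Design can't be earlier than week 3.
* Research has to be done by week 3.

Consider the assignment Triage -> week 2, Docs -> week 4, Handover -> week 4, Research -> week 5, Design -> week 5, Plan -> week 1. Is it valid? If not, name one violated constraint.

No. Research has to be done by week 3 is not satisfied.

Research has to be done by week 3 — violated.
Plan must be no later than week 2 — holds.
Design can't be earlier than week 3 — holds.
Research and Handover need the same test rig — holds.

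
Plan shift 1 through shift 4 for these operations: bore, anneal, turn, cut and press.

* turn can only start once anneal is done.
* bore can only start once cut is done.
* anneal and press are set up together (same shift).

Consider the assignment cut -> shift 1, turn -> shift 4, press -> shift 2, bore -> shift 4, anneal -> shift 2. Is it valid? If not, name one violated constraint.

Valid

bore can only start once cut is done — holds.
anneal and press are set up together (same shift) — holds.
turn can only start once anneal is done — holds.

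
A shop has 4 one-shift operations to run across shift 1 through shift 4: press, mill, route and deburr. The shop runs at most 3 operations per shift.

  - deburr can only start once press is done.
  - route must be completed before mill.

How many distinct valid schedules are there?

36

Splitting on press: it can be shift 1 (18), shift 2 (12), shift 3 (6). Listing each branch's schedules as (mill, route, deburr) by shift number:
press=shift 1: (2,1,2) (2,1,3) (2,1,4) (3,1,2) (3,1,3) (3,1,4) (3,2,2) (3,2,3) (3,2,4) (4,1,2) (4,1,3) (4,1,4) (4,2,2) (4,2,3) (4,2,4) (4,3,2) (4,3,3) (4,3,4) — 18.
press=shift 2: (2,1,3) (2,1,4) (3,1,3) (3,1,4) (3,2,3) (3,2,4) (4,1,3) (4,1,4) (4,2,3) (4,2,4) (4,3,3) (4,3,4) — 12.
press=shift 3: (2,1,4) (3,1,4) (3,2,4) (4,1,4) (4,2,4) (4,3,4) — 6.
Summing: 18 + 12 + 6 = 36.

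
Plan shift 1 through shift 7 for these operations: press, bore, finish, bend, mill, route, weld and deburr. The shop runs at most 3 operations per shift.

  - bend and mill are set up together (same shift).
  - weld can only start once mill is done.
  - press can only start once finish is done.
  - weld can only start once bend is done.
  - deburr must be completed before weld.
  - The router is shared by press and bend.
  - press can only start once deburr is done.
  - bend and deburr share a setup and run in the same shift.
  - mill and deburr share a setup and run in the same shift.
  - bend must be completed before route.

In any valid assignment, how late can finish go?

shift 6

Downstream work caps finish at shift 6.
finish at shift 6 is achievable: bend=shift 1; route=shift 2; deburr=shift 1; press=shift 7; finish=shift 6; mill=shift 1; weld=shift 2; bore=shift 2.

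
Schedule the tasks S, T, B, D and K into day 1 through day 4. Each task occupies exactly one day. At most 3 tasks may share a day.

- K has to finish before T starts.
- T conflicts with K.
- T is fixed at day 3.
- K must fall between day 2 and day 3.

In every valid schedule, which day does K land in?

day 2

K's window is day 2–day 3.
T is fixed at day 3, and K can't share a day with T.
So K must be day 2.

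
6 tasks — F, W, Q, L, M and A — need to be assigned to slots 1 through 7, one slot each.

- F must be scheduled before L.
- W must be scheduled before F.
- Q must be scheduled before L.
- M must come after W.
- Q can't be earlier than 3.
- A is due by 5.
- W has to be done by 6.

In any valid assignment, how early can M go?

2

Precedence pushes M to at least 2.
M at 2 is achievable: W=1; Q=3; L=4; F=2; M=2; A=1.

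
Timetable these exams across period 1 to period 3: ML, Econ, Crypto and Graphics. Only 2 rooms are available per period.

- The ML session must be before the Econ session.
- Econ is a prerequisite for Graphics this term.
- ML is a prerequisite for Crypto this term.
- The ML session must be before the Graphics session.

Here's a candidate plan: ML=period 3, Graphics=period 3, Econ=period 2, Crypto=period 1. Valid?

The ML session must be before the Econ session — violated.
ML is a prerequisite for Crypto this term — violated.
The ML session must be before the Graphics session — violated.
Econ is a prerequisite for Graphics this term — holds.
Only 2 rooms are available per period — holds.

No. ML is a prerequisite for Crypto this term is not satisfied.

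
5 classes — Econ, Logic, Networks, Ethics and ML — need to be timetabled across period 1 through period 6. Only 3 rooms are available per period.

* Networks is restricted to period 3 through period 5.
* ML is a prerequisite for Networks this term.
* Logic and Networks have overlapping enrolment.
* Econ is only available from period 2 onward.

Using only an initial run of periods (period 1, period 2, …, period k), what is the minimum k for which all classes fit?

The precedence chain requires at least 2 distinct periods.
With at most 3 per period and 5 classes, at least 2 periods are needed.
Networks can't be placed before period 3, so the schedule must run through at least period 3.
3 works (last occupied period: period 3): for example Networks -> period 3; Logic -> period 1; Econ -> period 2; Ethics -> period 1; ML -> period 1.

3 periods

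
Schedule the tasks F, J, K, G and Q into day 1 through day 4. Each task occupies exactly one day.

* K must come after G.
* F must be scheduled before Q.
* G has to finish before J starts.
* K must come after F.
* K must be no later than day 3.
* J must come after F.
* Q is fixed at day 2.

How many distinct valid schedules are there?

8

Splitting on J: it can be day 2 (2), day 3 (3), day 4 (3). Listing each branch's schedules as (F, K, G, Q) by day number:
J=day 2: (1,2,1,2) (1,3,1,2) — 2.
J=day 3: (1,2,1,2) (1,3,1,2) (1,3,2,2) — 3.
J=day 4: (1,2,1,2) (1,3,1,2) (1,3,2,2) — 3.
Summing: 2 + 3 + 3 = 8.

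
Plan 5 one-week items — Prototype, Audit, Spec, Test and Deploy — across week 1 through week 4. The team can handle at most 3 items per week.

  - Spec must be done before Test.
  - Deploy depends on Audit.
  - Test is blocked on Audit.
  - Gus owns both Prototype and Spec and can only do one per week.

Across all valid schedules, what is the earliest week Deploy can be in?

week 2

Precedence pushes Deploy to at least week 2.
Deploy at week 2 is achievable: Spec -> week 1, Deploy -> week 2, Audit -> week 1, Prototype -> week 2, Test -> week 2.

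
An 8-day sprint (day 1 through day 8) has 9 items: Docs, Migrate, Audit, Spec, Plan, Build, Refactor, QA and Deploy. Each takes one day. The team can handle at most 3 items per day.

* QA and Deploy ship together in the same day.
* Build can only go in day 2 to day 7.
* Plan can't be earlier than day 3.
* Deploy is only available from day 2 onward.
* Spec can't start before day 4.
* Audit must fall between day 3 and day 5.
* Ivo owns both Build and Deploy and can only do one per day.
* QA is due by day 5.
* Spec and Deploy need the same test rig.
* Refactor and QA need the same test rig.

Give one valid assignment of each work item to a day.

Migrate=day 1, Docs=day 1, Deploy=day 2, Refactor=day 1, Plan=day 3, Build=day 3, Spec=day 4, QA=day 2, Audit=day 3

Checking: Spec(day 4) != Deploy(day 2); Refactor(day 1) != QA(day 2); Build(day 3) != Deploy(day 2); QA = Deploy = day 2; Plan=day 3 in [day 3,day 8]; QA=day 2 in [day 1,day 5]; Build=day 3 in [day 2,day 7]; Spec=day 4 in [day 4,day 8]; Deploy=day 2 in [day 2,day 8]; Audit=day 3 in [day 3,day 5]; max 3 per day (cap 3).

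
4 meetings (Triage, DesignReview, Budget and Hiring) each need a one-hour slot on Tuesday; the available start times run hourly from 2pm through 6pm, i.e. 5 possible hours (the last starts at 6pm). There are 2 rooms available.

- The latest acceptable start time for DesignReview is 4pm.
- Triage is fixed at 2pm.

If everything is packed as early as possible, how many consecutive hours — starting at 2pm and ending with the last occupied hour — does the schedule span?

With at most 2 per hour and 4 meetings, at least 2 hours are needed.
2 works (last occupied hour: 3pm): for example DesignReview in 2pm; Triage in 2pm; Budget in 3pm; Hiring in 3pm.

2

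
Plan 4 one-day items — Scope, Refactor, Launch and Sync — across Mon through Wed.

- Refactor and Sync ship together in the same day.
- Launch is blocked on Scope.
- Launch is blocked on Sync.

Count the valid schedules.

Splitting on Scope: it can be Mon (3), Tue (2). Listing each branch's schedules as (Refactor, Launch, Sync):
Scope=Mon: (Mon,Tue,Mon) (Mon,Wed,Mon) (Tue,Wed,Tue) — 3.
Scope=Tue: (Mon,Wed,Mon) (Tue,Wed,Tue) — 2.
Summing: 3 + 2 = 5.

5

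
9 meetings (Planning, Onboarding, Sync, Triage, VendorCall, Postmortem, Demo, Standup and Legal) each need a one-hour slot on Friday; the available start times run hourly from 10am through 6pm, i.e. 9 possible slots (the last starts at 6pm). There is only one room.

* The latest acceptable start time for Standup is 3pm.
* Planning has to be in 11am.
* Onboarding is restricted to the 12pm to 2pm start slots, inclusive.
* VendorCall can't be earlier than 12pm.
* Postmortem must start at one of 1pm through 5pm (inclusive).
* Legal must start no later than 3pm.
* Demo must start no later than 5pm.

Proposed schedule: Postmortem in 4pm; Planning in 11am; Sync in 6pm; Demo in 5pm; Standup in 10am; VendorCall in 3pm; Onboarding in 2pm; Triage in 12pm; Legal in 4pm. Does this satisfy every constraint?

No — it violates: Legal must start no later than 3pm

There is only one room — violated.
VendorCall can't be earlier than 12pm — holds.
Legal must start no later than 3pm — violated.
Demo must start no later than 5pm — holds.
Onboarding is restricted to the 12pm to 2pm start slots, inclusive — holds.
Postmortem must start at one of 1pm through 5pm (inclusive) — holds.
Planning has to be in 11am — holds.
The latest acceptable start time for Standup is 3pm — holds.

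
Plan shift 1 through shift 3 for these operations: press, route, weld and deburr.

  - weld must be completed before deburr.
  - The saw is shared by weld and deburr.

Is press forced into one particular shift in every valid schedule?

press can be shift 1 (e.g. weld in shift 1, route in shift 1, press in shift 1, deburr in shift 2) or shift 2 (e.g. route -> shift 1, weld -> shift 1, deburr -> shift 2, press -> shift 2).

No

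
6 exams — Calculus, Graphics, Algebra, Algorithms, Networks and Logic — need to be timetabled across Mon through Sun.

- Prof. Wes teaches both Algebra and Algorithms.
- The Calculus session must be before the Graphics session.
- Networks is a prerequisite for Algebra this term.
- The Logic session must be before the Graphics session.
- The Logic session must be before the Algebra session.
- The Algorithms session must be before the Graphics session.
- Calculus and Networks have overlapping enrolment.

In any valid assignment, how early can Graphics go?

Precedence pushes Graphics to at least Tue.
Graphics at Tue is achievable: Logic=Mon; Calculus=Mon; Networks=Tue; Algorithms=Mon; Graphics=Tue; Algebra=Wed.

Tue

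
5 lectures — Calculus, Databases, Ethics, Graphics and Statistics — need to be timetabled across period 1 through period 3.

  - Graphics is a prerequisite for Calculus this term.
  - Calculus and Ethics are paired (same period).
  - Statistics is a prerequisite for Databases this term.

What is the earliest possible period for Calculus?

period 2

Precedence pushes Calculus to at least period 2.
Calculus at period 2 is achievable: Calculus -> period 2; Statistics -> period 1; Ethics -> period 2; Graphics -> period 1; Databases -> period 2.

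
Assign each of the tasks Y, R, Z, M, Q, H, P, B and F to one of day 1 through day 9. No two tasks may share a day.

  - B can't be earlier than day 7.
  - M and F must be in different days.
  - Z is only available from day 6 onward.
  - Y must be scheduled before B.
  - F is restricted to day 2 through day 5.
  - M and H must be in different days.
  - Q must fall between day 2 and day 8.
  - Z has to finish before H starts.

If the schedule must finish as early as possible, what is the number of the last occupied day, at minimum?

The precedence chain requires at least 2 distinct days.
With at most 1 per day and 9 tasks, at least 9 days are needed.
B can't be placed before day 7, so the schedule must run through at least day 7.
9 works (last occupied day: day 9): for example H -> day 8; Z -> day 6; Y -> day 1; B -> day 7; F -> day 2; Q -> day 3; M -> day 5; R -> day 4; P -> day 9.

day 9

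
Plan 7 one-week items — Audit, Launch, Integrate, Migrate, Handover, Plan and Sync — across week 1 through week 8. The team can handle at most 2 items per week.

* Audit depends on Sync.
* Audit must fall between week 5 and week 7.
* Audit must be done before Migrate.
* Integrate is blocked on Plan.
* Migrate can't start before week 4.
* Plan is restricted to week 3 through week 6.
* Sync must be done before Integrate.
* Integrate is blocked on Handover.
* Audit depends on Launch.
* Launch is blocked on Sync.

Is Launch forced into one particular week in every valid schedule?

No

Launch can be week 2 (e.g. Launch=week 2; Handover=week 1; Sync=week 1; Integrate=week 4; Audit=week 5; Plan=week 3; Migrate=week 6) or week 3 (e.g. Sync -> week 1, Plan -> week 3, Launch -> week 3, Integrate -> week 4, Audit -> week 5, Handover -> week 1, Migrate -> week 6).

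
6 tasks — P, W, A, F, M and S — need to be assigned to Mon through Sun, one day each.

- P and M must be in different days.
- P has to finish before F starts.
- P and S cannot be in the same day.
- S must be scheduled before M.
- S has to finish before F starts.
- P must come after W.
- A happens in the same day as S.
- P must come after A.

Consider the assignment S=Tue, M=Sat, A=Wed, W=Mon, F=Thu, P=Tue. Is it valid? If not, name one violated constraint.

No. P must come after A is not satisfied.

P must come after W — holds.
P and S cannot be in the same day — violated.
S has to finish before F starts — holds.
S must be scheduled before M — holds.
P must come after A — violated.
P has to finish before F starts — holds.
A happens in the same day as S — violated.
P and M must be in different days — holds.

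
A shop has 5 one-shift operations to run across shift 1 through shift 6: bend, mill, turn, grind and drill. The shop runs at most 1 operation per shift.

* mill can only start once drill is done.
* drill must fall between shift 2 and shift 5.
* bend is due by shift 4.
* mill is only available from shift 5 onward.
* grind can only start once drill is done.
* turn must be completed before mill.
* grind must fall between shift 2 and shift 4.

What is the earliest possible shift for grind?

shift 3

Grind is available from shift 2; precedence pushes grind to at least shift 3; grind's own window allows nothing later than shift 4.
grind at shift 3 is achievable: mill -> shift 5, grind -> shift 3, turn -> shift 4, drill -> shift 2, bend -> shift 1.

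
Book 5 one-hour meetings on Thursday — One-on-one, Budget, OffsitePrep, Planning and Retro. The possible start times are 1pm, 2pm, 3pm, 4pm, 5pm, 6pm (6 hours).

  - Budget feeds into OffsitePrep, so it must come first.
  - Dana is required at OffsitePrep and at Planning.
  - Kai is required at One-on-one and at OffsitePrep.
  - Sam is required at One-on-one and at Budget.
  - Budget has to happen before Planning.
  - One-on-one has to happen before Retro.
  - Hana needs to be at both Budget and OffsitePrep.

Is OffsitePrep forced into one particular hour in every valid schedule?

OffsitePrep can be 2pm (e.g. One-on-one=3pm; Planning=3pm; Retro=4pm; Budget=1pm; OffsitePrep=2pm) or 3pm (e.g. Budget=1pm, One-on-one=2pm, OffsitePrep=3pm, Planning=2pm, Retro=3pm).

No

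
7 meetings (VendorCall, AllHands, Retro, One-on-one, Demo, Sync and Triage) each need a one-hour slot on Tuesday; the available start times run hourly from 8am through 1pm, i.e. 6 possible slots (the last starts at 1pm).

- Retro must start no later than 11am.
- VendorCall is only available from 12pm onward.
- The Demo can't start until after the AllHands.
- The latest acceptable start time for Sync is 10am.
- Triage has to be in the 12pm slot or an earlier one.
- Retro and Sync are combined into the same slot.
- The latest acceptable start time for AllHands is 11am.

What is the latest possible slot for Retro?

10am

Retro's own window allows nothing later than 11am; Retro must be in the same slot as Sync, which can't be after 10am, so Retro is at most 10am.
Retro at 10am is achievable: Retro -> 10am, Triage -> 8am, Demo -> 9am, Sync -> 10am, One-on-one -> 8am, AllHands -> 8am, VendorCall -> 12pm.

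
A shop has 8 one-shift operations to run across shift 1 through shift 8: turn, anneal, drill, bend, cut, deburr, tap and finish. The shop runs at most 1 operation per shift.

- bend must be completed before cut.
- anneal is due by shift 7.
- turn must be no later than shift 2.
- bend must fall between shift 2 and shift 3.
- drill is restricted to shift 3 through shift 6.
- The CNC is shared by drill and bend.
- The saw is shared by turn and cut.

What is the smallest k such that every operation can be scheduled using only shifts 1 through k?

The precedence chain requires at least 2 distinct shifts.
With at most 1 per shift and 8 operations, at least 8 shifts are needed.
drill can't be placed before shift 3, so the schedule must run through at least shift 3.
8 works (last occupied shift: shift 8): for example turn in shift 1, finish in shift 8, anneal in shift 4, tap in shift 7, bend in shift 2, drill in shift 3, deburr in shift 6, cut in shift 5.

8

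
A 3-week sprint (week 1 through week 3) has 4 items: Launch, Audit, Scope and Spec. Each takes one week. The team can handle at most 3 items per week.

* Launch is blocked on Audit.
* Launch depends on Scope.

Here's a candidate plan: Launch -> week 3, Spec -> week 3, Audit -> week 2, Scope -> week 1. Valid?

Launch depends on Scope — holds.
Launch is blocked on Audit — holds.
The team can handle at most 3 items per week — holds.

Valid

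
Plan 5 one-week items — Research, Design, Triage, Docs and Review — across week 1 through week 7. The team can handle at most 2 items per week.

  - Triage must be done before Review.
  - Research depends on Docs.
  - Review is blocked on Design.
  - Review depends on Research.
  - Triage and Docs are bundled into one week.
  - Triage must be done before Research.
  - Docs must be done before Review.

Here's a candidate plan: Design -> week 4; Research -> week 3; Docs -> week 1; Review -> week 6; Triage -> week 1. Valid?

Valid

Triage must be done before Review — holds.
Docs must be done before Review — holds.
The team can handle at most 2 items per week — holds.
Review depends on Research — holds.
Review is blocked on Design — holds.
Triage must be done before Research — holds.
Research depends on Docs — holds.
Triage and Docs are bundled into one week — holds.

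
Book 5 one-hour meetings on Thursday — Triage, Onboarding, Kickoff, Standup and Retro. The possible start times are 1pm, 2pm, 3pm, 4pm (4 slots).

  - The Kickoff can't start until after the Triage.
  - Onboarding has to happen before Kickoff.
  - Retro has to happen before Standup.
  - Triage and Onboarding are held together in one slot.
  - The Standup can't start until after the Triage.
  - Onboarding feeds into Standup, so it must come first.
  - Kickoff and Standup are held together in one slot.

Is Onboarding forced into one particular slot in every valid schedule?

No

Onboarding can be 1pm (e.g. Triage -> 1pm; Retro -> 1pm; Onboarding -> 1pm; Kickoff -> 2pm; Standup -> 2pm) or 2pm (e.g. Onboarding -> 2pm; Triage -> 2pm; Kickoff -> 3pm; Retro -> 1pm; Standup -> 3pm).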